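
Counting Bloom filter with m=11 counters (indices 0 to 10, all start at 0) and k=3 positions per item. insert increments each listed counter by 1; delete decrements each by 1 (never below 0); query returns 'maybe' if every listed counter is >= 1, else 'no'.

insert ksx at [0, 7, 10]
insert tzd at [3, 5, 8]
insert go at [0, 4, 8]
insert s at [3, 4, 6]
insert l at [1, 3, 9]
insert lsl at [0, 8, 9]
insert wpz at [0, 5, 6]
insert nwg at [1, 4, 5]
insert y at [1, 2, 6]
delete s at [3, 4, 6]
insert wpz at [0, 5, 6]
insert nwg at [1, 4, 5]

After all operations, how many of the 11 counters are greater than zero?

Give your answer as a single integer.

Answer: 11

Derivation:
Step 1: insert ksx at [0, 7, 10] -> counters=[1,0,0,0,0,0,0,1,0,0,1]
Step 2: insert tzd at [3, 5, 8] -> counters=[1,0,0,1,0,1,0,1,1,0,1]
Step 3: insert go at [0, 4, 8] -> counters=[2,0,0,1,1,1,0,1,2,0,1]
Step 4: insert s at [3, 4, 6] -> counters=[2,0,0,2,2,1,1,1,2,0,1]
Step 5: insert l at [1, 3, 9] -> counters=[2,1,0,3,2,1,1,1,2,1,1]
Step 6: insert lsl at [0, 8, 9] -> counters=[3,1,0,3,2,1,1,1,3,2,1]
Step 7: insert wpz at [0, 5, 6] -> counters=[4,1,0,3,2,2,2,1,3,2,1]
Step 8: insert nwg at [1, 4, 5] -> counters=[4,2,0,3,3,3,2,1,3,2,1]
Step 9: insert y at [1, 2, 6] -> counters=[4,3,1,3,3,3,3,1,3,2,1]
Step 10: delete s at [3, 4, 6] -> counters=[4,3,1,2,2,3,2,1,3,2,1]
Step 11: insert wpz at [0, 5, 6] -> counters=[5,3,1,2,2,4,3,1,3,2,1]
Step 12: insert nwg at [1, 4, 5] -> counters=[5,4,1,2,3,5,3,1,3,2,1]
Final counters=[5,4,1,2,3,5,3,1,3,2,1] -> 11 nonzero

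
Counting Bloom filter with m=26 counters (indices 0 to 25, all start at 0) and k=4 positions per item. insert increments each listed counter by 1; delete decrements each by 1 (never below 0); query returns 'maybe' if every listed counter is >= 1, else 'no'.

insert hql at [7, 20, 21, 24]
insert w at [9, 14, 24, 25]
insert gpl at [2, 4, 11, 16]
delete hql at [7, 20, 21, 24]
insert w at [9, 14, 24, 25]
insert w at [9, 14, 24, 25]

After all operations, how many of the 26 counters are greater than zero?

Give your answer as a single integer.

Step 1: insert hql at [7, 20, 21, 24] -> counters=[0,0,0,0,0,0,0,1,0,0,0,0,0,0,0,0,0,0,0,0,1,1,0,0,1,0]
Step 2: insert w at [9, 14, 24, 25] -> counters=[0,0,0,0,0,0,0,1,0,1,0,0,0,0,1,0,0,0,0,0,1,1,0,0,2,1]
Step 3: insert gpl at [2, 4, 11, 16] -> counters=[0,0,1,0,1,0,0,1,0,1,0,1,0,0,1,0,1,0,0,0,1,1,0,0,2,1]
Step 4: delete hql at [7, 20, 21, 24] -> counters=[0,0,1,0,1,0,0,0,0,1,0,1,0,0,1,0,1,0,0,0,0,0,0,0,1,1]
Step 5: insert w at [9, 14, 24, 25] -> counters=[0,0,1,0,1,0,0,0,0,2,0,1,0,0,2,0,1,0,0,0,0,0,0,0,2,2]
Step 6: insert w at [9, 14, 24, 25] -> counters=[0,0,1,0,1,0,0,0,0,3,0,1,0,0,3,0,1,0,0,0,0,0,0,0,3,3]
Final counters=[0,0,1,0,1,0,0,0,0,3,0,1,0,0,3,0,1,0,0,0,0,0,0,0,3,3] -> 8 nonzero

Answer: 8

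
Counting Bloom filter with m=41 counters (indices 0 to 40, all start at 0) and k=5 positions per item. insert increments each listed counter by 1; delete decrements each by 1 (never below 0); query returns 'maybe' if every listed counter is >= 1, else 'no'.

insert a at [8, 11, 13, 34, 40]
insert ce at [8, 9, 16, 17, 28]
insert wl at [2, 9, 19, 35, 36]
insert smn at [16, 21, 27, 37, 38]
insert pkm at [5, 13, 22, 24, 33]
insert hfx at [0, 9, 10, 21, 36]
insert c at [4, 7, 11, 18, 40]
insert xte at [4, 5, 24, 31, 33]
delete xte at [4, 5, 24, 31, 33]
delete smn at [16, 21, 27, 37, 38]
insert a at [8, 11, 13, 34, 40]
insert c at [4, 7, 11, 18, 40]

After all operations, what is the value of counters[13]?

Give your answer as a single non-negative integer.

Step 1: insert a at [8, 11, 13, 34, 40] -> counters=[0,0,0,0,0,0,0,0,1,0,0,1,0,1,0,0,0,0,0,0,0,0,0,0,0,0,0,0,0,0,0,0,0,0,1,0,0,0,0,0,1]
Step 2: insert ce at [8, 9, 16, 17, 28] -> counters=[0,0,0,0,0,0,0,0,2,1,0,1,0,1,0,0,1,1,0,0,0,0,0,0,0,0,0,0,1,0,0,0,0,0,1,0,0,0,0,0,1]
Step 3: insert wl at [2, 9, 19, 35, 36] -> counters=[0,0,1,0,0,0,0,0,2,2,0,1,0,1,0,0,1,1,0,1,0,0,0,0,0,0,0,0,1,0,0,0,0,0,1,1,1,0,0,0,1]
Step 4: insert smn at [16, 21, 27, 37, 38] -> counters=[0,0,1,0,0,0,0,0,2,2,0,1,0,1,0,0,2,1,0,1,0,1,0,0,0,0,0,1,1,0,0,0,0,0,1,1,1,1,1,0,1]
Step 5: insert pkm at [5, 13, 22, 24, 33] -> counters=[0,0,1,0,0,1,0,0,2,2,0,1,0,2,0,0,2,1,0,1,0,1,1,0,1,0,0,1,1,0,0,0,0,1,1,1,1,1,1,0,1]
Step 6: insert hfx at [0, 9, 10, 21, 36] -> counters=[1,0,1,0,0,1,0,0,2,3,1,1,0,2,0,0,2,1,0,1,0,2,1,0,1,0,0,1,1,0,0,0,0,1,1,1,2,1,1,0,1]
Step 7: insert c at [4, 7, 11, 18, 40] -> counters=[1,0,1,0,1,1,0,1,2,3,1,2,0,2,0,0,2,1,1,1,0,2,1,0,1,0,0,1,1,0,0,0,0,1,1,1,2,1,1,0,2]
Step 8: insert xte at [4, 5, 24, 31, 33] -> counters=[1,0,1,0,2,2,0,1,2,3,1,2,0,2,0,0,2,1,1,1,0,2,1,0,2,0,0,1,1,0,0,1,0,2,1,1,2,1,1,0,2]
Step 9: delete xte at [4, 5, 24, 31, 33] -> counters=[1,0,1,0,1,1,0,1,2,3,1,2,0,2,0,0,2,1,1,1,0,2,1,0,1,0,0,1,1,0,0,0,0,1,1,1,2,1,1,0,2]
Step 10: delete smn at [16, 21, 27, 37, 38] -> counters=[1,0,1,0,1,1,0,1,2,3,1,2,0,2,0,0,1,1,1,1,0,1,1,0,1,0,0,0,1,0,0,0,0,1,1,1,2,0,0,0,2]
Step 11: insert a at [8, 11, 13, 34, 40] -> counters=[1,0,1,0,1,1,0,1,3,3,1,3,0,3,0,0,1,1,1,1,0,1,1,0,1,0,0,0,1,0,0,0,0,1,2,1,2,0,0,0,3]
Step 12: insert c at [4, 7, 11, 18, 40] -> counters=[1,0,1,0,2,1,0,2,3,3,1,4,0,3,0,0,1,1,2,1,0,1,1,0,1,0,0,0,1,0,0,0,0,1,2,1,2,0,0,0,4]
Final counters=[1,0,1,0,2,1,0,2,3,3,1,4,0,3,0,0,1,1,2,1,0,1,1,0,1,0,0,0,1,0,0,0,0,1,2,1,2,0,0,0,4] -> counters[13]=3

Answer: 3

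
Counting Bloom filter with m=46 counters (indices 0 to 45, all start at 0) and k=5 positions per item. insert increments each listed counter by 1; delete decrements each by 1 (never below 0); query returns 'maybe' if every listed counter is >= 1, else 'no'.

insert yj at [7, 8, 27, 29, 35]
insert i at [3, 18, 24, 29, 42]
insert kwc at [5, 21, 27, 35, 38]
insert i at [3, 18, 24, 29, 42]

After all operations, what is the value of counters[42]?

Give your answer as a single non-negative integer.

Step 1: insert yj at [7, 8, 27, 29, 35] -> counters=[0,0,0,0,0,0,0,1,1,0,0,0,0,0,0,0,0,0,0,0,0,0,0,0,0,0,0,1,0,1,0,0,0,0,0,1,0,0,0,0,0,0,0,0,0,0]
Step 2: insert i at [3, 18, 24, 29, 42] -> counters=[0,0,0,1,0,0,0,1,1,0,0,0,0,0,0,0,0,0,1,0,0,0,0,0,1,0,0,1,0,2,0,0,0,0,0,1,0,0,0,0,0,0,1,0,0,0]
Step 3: insert kwc at [5, 21, 27, 35, 38] -> counters=[0,0,0,1,0,1,0,1,1,0,0,0,0,0,0,0,0,0,1,0,0,1,0,0,1,0,0,2,0,2,0,0,0,0,0,2,0,0,1,0,0,0,1,0,0,0]
Step 4: insert i at [3, 18, 24, 29, 42] -> counters=[0,0,0,2,0,1,0,1,1,0,0,0,0,0,0,0,0,0,2,0,0,1,0,0,2,0,0,2,0,3,0,0,0,0,0,2,0,0,1,0,0,0,2,0,0,0]
Final counters=[0,0,0,2,0,1,0,1,1,0,0,0,0,0,0,0,0,0,2,0,0,1,0,0,2,0,0,2,0,3,0,0,0,0,0,2,0,0,1,0,0,0,2,0,0,0] -> counters[42]=2

Answer: 2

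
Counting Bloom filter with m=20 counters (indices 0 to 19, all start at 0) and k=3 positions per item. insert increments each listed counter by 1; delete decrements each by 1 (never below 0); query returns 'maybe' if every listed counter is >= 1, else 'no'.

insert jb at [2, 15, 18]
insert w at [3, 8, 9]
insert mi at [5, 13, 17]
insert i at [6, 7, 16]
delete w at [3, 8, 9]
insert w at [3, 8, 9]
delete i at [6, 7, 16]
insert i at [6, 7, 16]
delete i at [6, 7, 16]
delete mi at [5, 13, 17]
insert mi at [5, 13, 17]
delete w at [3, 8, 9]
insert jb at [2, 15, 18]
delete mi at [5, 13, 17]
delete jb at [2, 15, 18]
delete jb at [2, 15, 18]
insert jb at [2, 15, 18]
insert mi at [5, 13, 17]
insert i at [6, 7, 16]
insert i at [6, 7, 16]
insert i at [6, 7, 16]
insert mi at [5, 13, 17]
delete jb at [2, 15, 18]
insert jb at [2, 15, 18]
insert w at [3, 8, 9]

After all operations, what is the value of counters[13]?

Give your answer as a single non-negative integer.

Step 1: insert jb at [2, 15, 18] -> counters=[0,0,1,0,0,0,0,0,0,0,0,0,0,0,0,1,0,0,1,0]
Step 2: insert w at [3, 8, 9] -> counters=[0,0,1,1,0,0,0,0,1,1,0,0,0,0,0,1,0,0,1,0]
Step 3: insert mi at [5, 13, 17] -> counters=[0,0,1,1,0,1,0,0,1,1,0,0,0,1,0,1,0,1,1,0]
Step 4: insert i at [6, 7, 16] -> counters=[0,0,1,1,0,1,1,1,1,1,0,0,0,1,0,1,1,1,1,0]
Step 5: delete w at [3, 8, 9] -> counters=[0,0,1,0,0,1,1,1,0,0,0,0,0,1,0,1,1,1,1,0]
Step 6: insert w at [3, 8, 9] -> counters=[0,0,1,1,0,1,1,1,1,1,0,0,0,1,0,1,1,1,1,0]
Step 7: delete i at [6, 7, 16] -> counters=[0,0,1,1,0,1,0,0,1,1,0,0,0,1,0,1,0,1,1,0]
Step 8: insert i at [6, 7, 16] -> counters=[0,0,1,1,0,1,1,1,1,1,0,0,0,1,0,1,1,1,1,0]
Step 9: delete i at [6, 7, 16] -> counters=[0,0,1,1,0,1,0,0,1,1,0,0,0,1,0,1,0,1,1,0]
Step 10: delete mi at [5, 13, 17] -> counters=[0,0,1,1,0,0,0,0,1,1,0,0,0,0,0,1,0,0,1,0]
Step 11: insert mi at [5, 13, 17] -> counters=[0,0,1,1,0,1,0,0,1,1,0,0,0,1,0,1,0,1,1,0]
Step 12: delete w at [3, 8, 9] -> counters=[0,0,1,0,0,1,0,0,0,0,0,0,0,1,0,1,0,1,1,0]
Step 13: insert jb at [2, 15, 18] -> counters=[0,0,2,0,0,1,0,0,0,0,0,0,0,1,0,2,0,1,2,0]
Step 14: delete mi at [5, 13, 17] -> counters=[0,0,2,0,0,0,0,0,0,0,0,0,0,0,0,2,0,0,2,0]
Step 15: delete jb at [2, 15, 18] -> counters=[0,0,1,0,0,0,0,0,0,0,0,0,0,0,0,1,0,0,1,0]
Step 16: delete jb at [2, 15, 18] -> counters=[0,0,0,0,0,0,0,0,0,0,0,0,0,0,0,0,0,0,0,0]
Step 17: insert jb at [2, 15, 18] -> counters=[0,0,1,0,0,0,0,0,0,0,0,0,0,0,0,1,0,0,1,0]
Step 18: insert mi at [5, 13, 17] -> counters=[0,0,1,0,0,1,0,0,0,0,0,0,0,1,0,1,0,1,1,0]
Step 19: insert i at [6, 7, 16] -> counters=[0,0,1,0,0,1,1,1,0,0,0,0,0,1,0,1,1,1,1,0]
Step 20: insert i at [6, 7, 16] -> counters=[0,0,1,0,0,1,2,2,0,0,0,0,0,1,0,1,2,1,1,0]
Step 21: insert i at [6, 7, 16] -> counters=[0,0,1,0,0,1,3,3,0,0,0,0,0,1,0,1,3,1,1,0]
Step 22: insert mi at [5, 13, 17] -> counters=[0,0,1,0,0,2,3,3,0,0,0,0,0,2,0,1,3,2,1,0]
Step 23: delete jb at [2, 15, 18] -> counters=[0,0,0,0,0,2,3,3,0,0,0,0,0,2,0,0,3,2,0,0]
Step 24: insert jb at [2, 15, 18] -> counters=[0,0,1,0,0,2,3,3,0,0,0,0,0,2,0,1,3,2,1,0]
Step 25: insert w at [3, 8, 9] -> counters=[0,0,1,1,0,2,3,3,1,1,0,0,0,2,0,1,3,2,1,0]
Final counters=[0,0,1,1,0,2,3,3,1,1,0,0,0,2,0,1,3,2,1,0] -> counters[13]=2

Answer: 2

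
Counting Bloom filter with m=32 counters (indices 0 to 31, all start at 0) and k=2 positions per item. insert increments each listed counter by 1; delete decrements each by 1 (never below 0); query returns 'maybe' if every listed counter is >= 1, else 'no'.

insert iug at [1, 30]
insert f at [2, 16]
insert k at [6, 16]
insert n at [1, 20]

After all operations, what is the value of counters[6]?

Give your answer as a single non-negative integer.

Answer: 1

Derivation:
Step 1: insert iug at [1, 30] -> counters=[0,1,0,0,0,0,0,0,0,0,0,0,0,0,0,0,0,0,0,0,0,0,0,0,0,0,0,0,0,0,1,0]
Step 2: insert f at [2, 16] -> counters=[0,1,1,0,0,0,0,0,0,0,0,0,0,0,0,0,1,0,0,0,0,0,0,0,0,0,0,0,0,0,1,0]
Step 3: insert k at [6, 16] -> counters=[0,1,1,0,0,0,1,0,0,0,0,0,0,0,0,0,2,0,0,0,0,0,0,0,0,0,0,0,0,0,1,0]
Step 4: insert n at [1, 20] -> counters=[0,2,1,0,0,0,1,0,0,0,0,0,0,0,0,0,2,0,0,0,1,0,0,0,0,0,0,0,0,0,1,0]
Final counters=[0,2,1,0,0,0,1,0,0,0,0,0,0,0,0,0,2,0,0,0,1,0,0,0,0,0,0,0,0,0,1,0] -> counters[6]=1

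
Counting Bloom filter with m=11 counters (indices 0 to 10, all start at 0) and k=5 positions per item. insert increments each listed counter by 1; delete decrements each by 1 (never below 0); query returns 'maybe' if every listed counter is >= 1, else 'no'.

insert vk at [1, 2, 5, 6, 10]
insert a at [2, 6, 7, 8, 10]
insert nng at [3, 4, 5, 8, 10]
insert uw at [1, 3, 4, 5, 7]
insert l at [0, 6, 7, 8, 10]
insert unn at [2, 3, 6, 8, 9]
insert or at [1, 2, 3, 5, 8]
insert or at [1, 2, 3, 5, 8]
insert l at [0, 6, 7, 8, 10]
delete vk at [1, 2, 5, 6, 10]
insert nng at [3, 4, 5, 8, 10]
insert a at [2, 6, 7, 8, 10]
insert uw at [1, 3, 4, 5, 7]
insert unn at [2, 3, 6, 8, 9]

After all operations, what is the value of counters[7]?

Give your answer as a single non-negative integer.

Answer: 6

Derivation:
Step 1: insert vk at [1, 2, 5, 6, 10] -> counters=[0,1,1,0,0,1,1,0,0,0,1]
Step 2: insert a at [2, 6, 7, 8, 10] -> counters=[0,1,2,0,0,1,2,1,1,0,2]
Step 3: insert nng at [3, 4, 5, 8, 10] -> counters=[0,1,2,1,1,2,2,1,2,0,3]
Step 4: insert uw at [1, 3, 4, 5, 7] -> counters=[0,2,2,2,2,3,2,2,2,0,3]
Step 5: insert l at [0, 6, 7, 8, 10] -> counters=[1,2,2,2,2,3,3,3,3,0,4]
Step 6: insert unn at [2, 3, 6, 8, 9] -> counters=[1,2,3,3,2,3,4,3,4,1,4]
Step 7: insert or at [1, 2, 3, 5, 8] -> counters=[1,3,4,4,2,4,4,3,5,1,4]
Step 8: insert or at [1, 2, 3, 5, 8] -> counters=[1,4,5,5,2,5,4,3,6,1,4]
Step 9: insert l at [0, 6, 7, 8, 10] -> counters=[2,4,5,5,2,5,5,4,7,1,5]
Step 10: delete vk at [1, 2, 5, 6, 10] -> counters=[2,3,4,5,2,4,4,4,7,1,4]
Step 11: insert nng at [3, 4, 5, 8, 10] -> counters=[2,3,4,6,3,5,4,4,8,1,5]
Step 12: insert a at [2, 6, 7, 8, 10] -> counters=[2,3,5,6,3,5,5,5,9,1,6]
Step 13: insert uw at [1, 3, 4, 5, 7] -> counters=[2,4,5,7,4,6,5,6,9,1,6]
Step 14: insert unn at [2, 3, 6, 8, 9] -> counters=[2,4,6,8,4,6,6,6,10,2,6]
Final counters=[2,4,6,8,4,6,6,6,10,2,6] -> counters[7]=6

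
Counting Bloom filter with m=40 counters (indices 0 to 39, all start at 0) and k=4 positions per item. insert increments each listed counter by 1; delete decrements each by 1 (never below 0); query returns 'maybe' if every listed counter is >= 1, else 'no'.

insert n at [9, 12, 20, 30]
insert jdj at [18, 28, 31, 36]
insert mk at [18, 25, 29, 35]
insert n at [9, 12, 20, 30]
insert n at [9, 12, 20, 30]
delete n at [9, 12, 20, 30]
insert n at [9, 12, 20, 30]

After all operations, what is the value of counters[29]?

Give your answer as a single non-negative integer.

Step 1: insert n at [9, 12, 20, 30] -> counters=[0,0,0,0,0,0,0,0,0,1,0,0,1,0,0,0,0,0,0,0,1,0,0,0,0,0,0,0,0,0,1,0,0,0,0,0,0,0,0,0]
Step 2: insert jdj at [18, 28, 31, 36] -> counters=[0,0,0,0,0,0,0,0,0,1,0,0,1,0,0,0,0,0,1,0,1,0,0,0,0,0,0,0,1,0,1,1,0,0,0,0,1,0,0,0]
Step 3: insert mk at [18, 25, 29, 35] -> counters=[0,0,0,0,0,0,0,0,0,1,0,0,1,0,0,0,0,0,2,0,1,0,0,0,0,1,0,0,1,1,1,1,0,0,0,1,1,0,0,0]
Step 4: insert n at [9, 12, 20, 30] -> counters=[0,0,0,0,0,0,0,0,0,2,0,0,2,0,0,0,0,0,2,0,2,0,0,0,0,1,0,0,1,1,2,1,0,0,0,1,1,0,0,0]
Step 5: insert n at [9, 12, 20, 30] -> counters=[0,0,0,0,0,0,0,0,0,3,0,0,3,0,0,0,0,0,2,0,3,0,0,0,0,1,0,0,1,1,3,1,0,0,0,1,1,0,0,0]
Step 6: delete n at [9, 12, 20, 30] -> counters=[0,0,0,0,0,0,0,0,0,2,0,0,2,0,0,0,0,0,2,0,2,0,0,0,0,1,0,0,1,1,2,1,0,0,0,1,1,0,0,0]
Step 7: insert n at [9, 12, 20, 30] -> counters=[0,0,0,0,0,0,0,0,0,3,0,0,3,0,0,0,0,0,2,0,3,0,0,0,0,1,0,0,1,1,3,1,0,0,0,1,1,0,0,0]
Final counters=[0,0,0,0,0,0,0,0,0,3,0,0,3,0,0,0,0,0,2,0,3,0,0,0,0,1,0,0,1,1,3,1,0,0,0,1,1,0,0,0] -> counters[29]=1

Answer: 1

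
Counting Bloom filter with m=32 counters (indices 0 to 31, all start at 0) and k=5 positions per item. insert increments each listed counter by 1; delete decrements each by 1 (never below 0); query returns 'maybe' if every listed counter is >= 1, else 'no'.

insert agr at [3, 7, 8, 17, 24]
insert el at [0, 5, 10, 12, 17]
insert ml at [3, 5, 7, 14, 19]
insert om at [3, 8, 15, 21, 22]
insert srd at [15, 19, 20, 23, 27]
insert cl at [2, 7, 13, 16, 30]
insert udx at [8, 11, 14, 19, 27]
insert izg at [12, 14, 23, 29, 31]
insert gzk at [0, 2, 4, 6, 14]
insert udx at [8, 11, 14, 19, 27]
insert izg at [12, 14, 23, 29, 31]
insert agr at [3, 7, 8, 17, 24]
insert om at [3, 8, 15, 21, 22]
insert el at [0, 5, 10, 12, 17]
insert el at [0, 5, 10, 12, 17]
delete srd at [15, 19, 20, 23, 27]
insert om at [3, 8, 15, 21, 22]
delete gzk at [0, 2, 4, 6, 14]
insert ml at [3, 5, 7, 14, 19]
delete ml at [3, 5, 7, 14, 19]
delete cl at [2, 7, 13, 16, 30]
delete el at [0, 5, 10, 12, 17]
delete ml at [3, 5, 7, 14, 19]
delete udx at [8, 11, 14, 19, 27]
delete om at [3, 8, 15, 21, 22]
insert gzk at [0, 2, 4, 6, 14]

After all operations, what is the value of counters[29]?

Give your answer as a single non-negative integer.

Answer: 2

Derivation:
Step 1: insert agr at [3, 7, 8, 17, 24] -> counters=[0,0,0,1,0,0,0,1,1,0,0,0,0,0,0,0,0,1,0,0,0,0,0,0,1,0,0,0,0,0,0,0]
Step 2: insert el at [0, 5, 10, 12, 17] -> counters=[1,0,0,1,0,1,0,1,1,0,1,0,1,0,0,0,0,2,0,0,0,0,0,0,1,0,0,0,0,0,0,0]
Step 3: insert ml at [3, 5, 7, 14, 19] -> counters=[1,0,0,2,0,2,0,2,1,0,1,0,1,0,1,0,0,2,0,1,0,0,0,0,1,0,0,0,0,0,0,0]
Step 4: insert om at [3, 8, 15, 21, 22] -> counters=[1,0,0,3,0,2,0,2,2,0,1,0,1,0,1,1,0,2,0,1,0,1,1,0,1,0,0,0,0,0,0,0]
Step 5: insert srd at [15, 19, 20, 23, 27] -> counters=[1,0,0,3,0,2,0,2,2,0,1,0,1,0,1,2,0,2,0,2,1,1,1,1,1,0,0,1,0,0,0,0]
Step 6: insert cl at [2, 7, 13, 16, 30] -> counters=[1,0,1,3,0,2,0,3,2,0,1,0,1,1,1,2,1,2,0,2,1,1,1,1,1,0,0,1,0,0,1,0]
Step 7: insert udx at [8, 11, 14, 19, 27] -> counters=[1,0,1,3,0,2,0,3,3,0,1,1,1,1,2,2,1,2,0,3,1,1,1,1,1,0,0,2,0,0,1,0]
Step 8: insert izg at [12, 14, 23, 29, 31] -> counters=[1,0,1,3,0,2,0,3,3,0,1,1,2,1,3,2,1,2,0,3,1,1,1,2,1,0,0,2,0,1,1,1]
Step 9: insert gzk at [0, 2, 4, 6, 14] -> counters=[2,0,2,3,1,2,1,3,3,0,1,1,2,1,4,2,1,2,0,3,1,1,1,2,1,0,0,2,0,1,1,1]
Step 10: insert udx at [8, 11, 14, 19, 27] -> counters=[2,0,2,3,1,2,1,3,4,0,1,2,2,1,5,2,1,2,0,4,1,1,1,2,1,0,0,3,0,1,1,1]
Step 11: insert izg at [12, 14, 23, 29, 31] -> counters=[2,0,2,3,1,2,1,3,4,0,1,2,3,1,6,2,1,2,0,4,1,1,1,3,1,0,0,3,0,2,1,2]
Step 12: insert agr at [3, 7, 8, 17, 24] -> counters=[2,0,2,4,1,2,1,4,5,0,1,2,3,1,6,2,1,3,0,4,1,1,1,3,2,0,0,3,0,2,1,2]
Step 13: insert om at [3, 8, 15, 21, 22] -> counters=[2,0,2,5,1,2,1,4,6,0,1,2,3,1,6,3,1,3,0,4,1,2,2,3,2,0,0,3,0,2,1,2]
Step 14: insert el at [0, 5, 10, 12, 17] -> counters=[3,0,2,5,1,3,1,4,6,0,2,2,4,1,6,3,1,4,0,4,1,2,2,3,2,0,0,3,0,2,1,2]
Step 15: insert el at [0, 5, 10, 12, 17] -> counters=[4,0,2,5,1,4,1,4,6,0,3,2,5,1,6,3,1,5,0,4,1,2,2,3,2,0,0,3,0,2,1,2]
Step 16: delete srd at [15, 19, 20, 23, 27] -> counters=[4,0,2,5,1,4,1,4,6,0,3,2,5,1,6,2,1,5,0,3,0,2,2,2,2,0,0,2,0,2,1,2]
Step 17: insert om at [3, 8, 15, 21, 22] -> counters=[4,0,2,6,1,4,1,4,7,0,3,2,5,1,6,3,1,5,0,3,0,3,3,2,2,0,0,2,0,2,1,2]
Step 18: delete gzk at [0, 2, 4, 6, 14] -> counters=[3,0,1,6,0,4,0,4,7,0,3,2,5,1,5,3,1,5,0,3,0,3,3,2,2,0,0,2,0,2,1,2]
Step 19: insert ml at [3, 5, 7, 14, 19] -> counters=[3,0,1,7,0,5,0,5,7,0,3,2,5,1,6,3,1,5,0,4,0,3,3,2,2,0,0,2,0,2,1,2]
Step 20: delete ml at [3, 5, 7, 14, 19] -> counters=[3,0,1,6,0,4,0,4,7,0,3,2,5,1,5,3,1,5,0,3,0,3,3,2,2,0,0,2,0,2,1,2]
Step 21: delete cl at [2, 7, 13, 16, 30] -> counters=[3,0,0,6,0,4,0,3,7,0,3,2,5,0,5,3,0,5,0,3,0,3,3,2,2,0,0,2,0,2,0,2]
Step 22: delete el at [0, 5, 10, 12, 17] -> counters=[2,0,0,6,0,3,0,3,7,0,2,2,4,0,5,3,0,4,0,3,0,3,3,2,2,0,0,2,0,2,0,2]
Step 23: delete ml at [3, 5, 7, 14, 19] -> counters=[2,0,0,5,0,2,0,2,7,0,2,2,4,0,4,3,0,4,0,2,0,3,3,2,2,0,0,2,0,2,0,2]
Step 24: delete udx at [8, 11, 14, 19, 27] -> counters=[2,0,0,5,0,2,0,2,6,0,2,1,4,0,3,3,0,4,0,1,0,3,3,2,2,0,0,1,0,2,0,2]
Step 25: delete om at [3, 8, 15, 21, 22] -> counters=[2,0,0,4,0,2,0,2,5,0,2,1,4,0,3,2,0,4,0,1,0,2,2,2,2,0,0,1,0,2,0,2]
Step 26: insert gzk at [0, 2, 4, 6, 14] -> counters=[3,0,1,4,1,2,1,2,5,0,2,1,4,0,4,2,0,4,0,1,0,2,2,2,2,0,0,1,0,2,0,2]
Final counters=[3,0,1,4,1,2,1,2,5,0,2,1,4,0,4,2,0,4,0,1,0,2,2,2,2,0,0,1,0,2,0,2] -> counters[29]=2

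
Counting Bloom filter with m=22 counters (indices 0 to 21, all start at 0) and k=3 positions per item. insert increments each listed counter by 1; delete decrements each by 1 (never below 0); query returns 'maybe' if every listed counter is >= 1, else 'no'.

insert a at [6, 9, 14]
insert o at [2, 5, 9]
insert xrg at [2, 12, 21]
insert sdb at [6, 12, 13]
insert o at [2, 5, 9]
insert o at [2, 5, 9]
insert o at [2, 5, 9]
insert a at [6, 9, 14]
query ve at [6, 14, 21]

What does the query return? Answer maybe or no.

Answer: maybe

Derivation:
Step 1: insert a at [6, 9, 14] -> counters=[0,0,0,0,0,0,1,0,0,1,0,0,0,0,1,0,0,0,0,0,0,0]
Step 2: insert o at [2, 5, 9] -> counters=[0,0,1,0,0,1,1,0,0,2,0,0,0,0,1,0,0,0,0,0,0,0]
Step 3: insert xrg at [2, 12, 21] -> counters=[0,0,2,0,0,1,1,0,0,2,0,0,1,0,1,0,0,0,0,0,0,1]
Step 4: insert sdb at [6, 12, 13] -> counters=[0,0,2,0,0,1,2,0,0,2,0,0,2,1,1,0,0,0,0,0,0,1]
Step 5: insert o at [2, 5, 9] -> counters=[0,0,3,0,0,2,2,0,0,3,0,0,2,1,1,0,0,0,0,0,0,1]
Step 6: insert o at [2, 5, 9] -> counters=[0,0,4,0,0,3,2,0,0,4,0,0,2,1,1,0,0,0,0,0,0,1]
Step 7: insert o at [2, 5, 9] -> counters=[0,0,5,0,0,4,2,0,0,5,0,0,2,1,1,0,0,0,0,0,0,1]
Step 8: insert a at [6, 9, 14] -> counters=[0,0,5,0,0,4,3,0,0,6,0,0,2,1,2,0,0,0,0,0,0,1]
Query ve: check counters[6]=3 counters[14]=2 counters[21]=1 -> maybe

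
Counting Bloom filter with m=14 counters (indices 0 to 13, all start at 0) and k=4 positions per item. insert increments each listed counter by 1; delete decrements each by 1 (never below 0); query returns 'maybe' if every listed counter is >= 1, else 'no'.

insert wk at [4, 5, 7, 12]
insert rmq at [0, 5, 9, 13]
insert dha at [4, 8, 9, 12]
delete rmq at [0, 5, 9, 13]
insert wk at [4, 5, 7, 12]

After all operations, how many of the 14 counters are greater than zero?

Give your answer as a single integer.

Step 1: insert wk at [4, 5, 7, 12] -> counters=[0,0,0,0,1,1,0,1,0,0,0,0,1,0]
Step 2: insert rmq at [0, 5, 9, 13] -> counters=[1,0,0,0,1,2,0,1,0,1,0,0,1,1]
Step 3: insert dha at [4, 8, 9, 12] -> counters=[1,0,0,0,2,2,0,1,1,2,0,0,2,1]
Step 4: delete rmq at [0, 5, 9, 13] -> counters=[0,0,0,0,2,1,0,1,1,1,0,0,2,0]
Step 5: insert wk at [4, 5, 7, 12] -> counters=[0,0,0,0,3,2,0,2,1,1,0,0,3,0]
Final counters=[0,0,0,0,3,2,0,2,1,1,0,0,3,0] -> 6 nonzero

Answer: 6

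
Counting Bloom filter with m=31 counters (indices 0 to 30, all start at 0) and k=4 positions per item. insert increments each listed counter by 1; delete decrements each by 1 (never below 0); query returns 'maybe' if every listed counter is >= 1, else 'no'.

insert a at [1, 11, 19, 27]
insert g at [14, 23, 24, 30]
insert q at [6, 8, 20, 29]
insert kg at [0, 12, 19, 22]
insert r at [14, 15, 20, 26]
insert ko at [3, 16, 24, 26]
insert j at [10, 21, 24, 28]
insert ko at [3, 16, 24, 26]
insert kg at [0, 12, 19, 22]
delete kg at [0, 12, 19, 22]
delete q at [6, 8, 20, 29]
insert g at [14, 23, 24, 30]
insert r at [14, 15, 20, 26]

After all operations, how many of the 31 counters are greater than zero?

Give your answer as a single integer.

Step 1: insert a at [1, 11, 19, 27] -> counters=[0,1,0,0,0,0,0,0,0,0,0,1,0,0,0,0,0,0,0,1,0,0,0,0,0,0,0,1,0,0,0]
Step 2: insert g at [14, 23, 24, 30] -> counters=[0,1,0,0,0,0,0,0,0,0,0,1,0,0,1,0,0,0,0,1,0,0,0,1,1,0,0,1,0,0,1]
Step 3: insert q at [6, 8, 20, 29] -> counters=[0,1,0,0,0,0,1,0,1,0,0,1,0,0,1,0,0,0,0,1,1,0,0,1,1,0,0,1,0,1,1]
Step 4: insert kg at [0, 12, 19, 22] -> counters=[1,1,0,0,0,0,1,0,1,0,0,1,1,0,1,0,0,0,0,2,1,0,1,1,1,0,0,1,0,1,1]
Step 5: insert r at [14, 15, 20, 26] -> counters=[1,1,0,0,0,0,1,0,1,0,0,1,1,0,2,1,0,0,0,2,2,0,1,1,1,0,1,1,0,1,1]
Step 6: insert ko at [3, 16, 24, 26] -> counters=[1,1,0,1,0,0,1,0,1,0,0,1,1,0,2,1,1,0,0,2,2,0,1,1,2,0,2,1,0,1,1]
Step 7: insert j at [10, 21, 24, 28] -> counters=[1,1,0,1,0,0,1,0,1,0,1,1,1,0,2,1,1,0,0,2,2,1,1,1,3,0,2,1,1,1,1]
Step 8: insert ko at [3, 16, 24, 26] -> counters=[1,1,0,2,0,0,1,0,1,0,1,1,1,0,2,1,2,0,0,2,2,1,1,1,4,0,3,1,1,1,1]
Step 9: insert kg at [0, 12, 19, 22] -> counters=[2,1,0,2,0,0,1,0,1,0,1,1,2,0,2,1,2,0,0,3,2,1,2,1,4,0,3,1,1,1,1]
Step 10: delete kg at [0, 12, 19, 22] -> counters=[1,1,0,2,0,0,1,0,1,0,1,1,1,0,2,1,2,0,0,2,2,1,1,1,4,0,3,1,1,1,1]
Step 11: delete q at [6, 8, 20, 29] -> counters=[1,1,0,2,0,0,0,0,0,0,1,1,1,0,2,1,2,0,0,2,1,1,1,1,4,0,3,1,1,0,1]
Step 12: insert g at [14, 23, 24, 30] -> counters=[1,1,0,2,0,0,0,0,0,0,1,1,1,0,3,1,2,0,0,2,1,1,1,2,5,0,3,1,1,0,2]
Step 13: insert r at [14, 15, 20, 26] -> counters=[1,1,0,2,0,0,0,0,0,0,1,1,1,0,4,2,2,0,0,2,2,1,1,2,5,0,4,1,1,0,2]
Final counters=[1,1,0,2,0,0,0,0,0,0,1,1,1,0,4,2,2,0,0,2,2,1,1,2,5,0,4,1,1,0,2] -> 19 nonzero

Answer: 19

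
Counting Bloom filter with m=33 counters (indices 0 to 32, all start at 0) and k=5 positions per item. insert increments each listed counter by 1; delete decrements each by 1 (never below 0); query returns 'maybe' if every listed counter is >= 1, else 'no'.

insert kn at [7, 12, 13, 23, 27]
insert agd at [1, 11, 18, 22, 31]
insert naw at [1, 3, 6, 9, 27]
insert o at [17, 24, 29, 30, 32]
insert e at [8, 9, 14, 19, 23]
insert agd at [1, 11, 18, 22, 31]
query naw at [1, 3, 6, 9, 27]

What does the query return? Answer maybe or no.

Answer: maybe

Derivation:
Step 1: insert kn at [7, 12, 13, 23, 27] -> counters=[0,0,0,0,0,0,0,1,0,0,0,0,1,1,0,0,0,0,0,0,0,0,0,1,0,0,0,1,0,0,0,0,0]
Step 2: insert agd at [1, 11, 18, 22, 31] -> counters=[0,1,0,0,0,0,0,1,0,0,0,1,1,1,0,0,0,0,1,0,0,0,1,1,0,0,0,1,0,0,0,1,0]
Step 3: insert naw at [1, 3, 6, 9, 27] -> counters=[0,2,0,1,0,0,1,1,0,1,0,1,1,1,0,0,0,0,1,0,0,0,1,1,0,0,0,2,0,0,0,1,0]
Step 4: insert o at [17, 24, 29, 30, 32] -> counters=[0,2,0,1,0,0,1,1,0,1,0,1,1,1,0,0,0,1,1,0,0,0,1,1,1,0,0,2,0,1,1,1,1]
Step 5: insert e at [8, 9, 14, 19, 23] -> counters=[0,2,0,1,0,0,1,1,1,2,0,1,1,1,1,0,0,1,1,1,0,0,1,2,1,0,0,2,0,1,1,1,1]
Step 6: insert agd at [1, 11, 18, 22, 31] -> counters=[0,3,0,1,0,0,1,1,1,2,0,2,1,1,1,0,0,1,2,1,0,0,2,2,1,0,0,2,0,1,1,2,1]
Query naw: check counters[1]=3 counters[3]=1 counters[6]=1 counters[9]=2 counters[27]=2 -> maybe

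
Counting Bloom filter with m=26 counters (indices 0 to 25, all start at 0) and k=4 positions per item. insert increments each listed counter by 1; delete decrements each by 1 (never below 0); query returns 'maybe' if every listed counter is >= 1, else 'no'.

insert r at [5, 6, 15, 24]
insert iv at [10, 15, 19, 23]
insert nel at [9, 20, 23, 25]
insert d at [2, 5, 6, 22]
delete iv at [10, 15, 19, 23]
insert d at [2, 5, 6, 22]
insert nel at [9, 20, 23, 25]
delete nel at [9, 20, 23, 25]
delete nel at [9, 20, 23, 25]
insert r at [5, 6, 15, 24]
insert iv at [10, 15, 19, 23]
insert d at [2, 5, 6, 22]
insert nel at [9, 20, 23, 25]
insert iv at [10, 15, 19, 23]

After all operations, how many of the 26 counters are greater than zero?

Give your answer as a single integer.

Answer: 12

Derivation:
Step 1: insert r at [5, 6, 15, 24] -> counters=[0,0,0,0,0,1,1,0,0,0,0,0,0,0,0,1,0,0,0,0,0,0,0,0,1,0]
Step 2: insert iv at [10, 15, 19, 23] -> counters=[0,0,0,0,0,1,1,0,0,0,1,0,0,0,0,2,0,0,0,1,0,0,0,1,1,0]
Step 3: insert nel at [9, 20, 23, 25] -> counters=[0,0,0,0,0,1,1,0,0,1,1,0,0,0,0,2,0,0,0,1,1,0,0,2,1,1]
Step 4: insert d at [2, 5, 6, 22] -> counters=[0,0,1,0,0,2,2,0,0,1,1,0,0,0,0,2,0,0,0,1,1,0,1,2,1,1]
Step 5: delete iv at [10, 15, 19, 23] -> counters=[0,0,1,0,0,2,2,0,0,1,0,0,0,0,0,1,0,0,0,0,1,0,1,1,1,1]
Step 6: insert d at [2, 5, 6, 22] -> counters=[0,0,2,0,0,3,3,0,0,1,0,0,0,0,0,1,0,0,0,0,1,0,2,1,1,1]
Step 7: insert nel at [9, 20, 23, 25] -> counters=[0,0,2,0,0,3,3,0,0,2,0,0,0,0,0,1,0,0,0,0,2,0,2,2,1,2]
Step 8: delete nel at [9, 20, 23, 25] -> counters=[0,0,2,0,0,3,3,0,0,1,0,0,0,0,0,1,0,0,0,0,1,0,2,1,1,1]
Step 9: delete nel at [9, 20, 23, 25] -> counters=[0,0,2,0,0,3,3,0,0,0,0,0,0,0,0,1,0,0,0,0,0,0,2,0,1,0]
Step 10: insert r at [5, 6, 15, 24] -> counters=[0,0,2,0,0,4,4,0,0,0,0,0,0,0,0,2,0,0,0,0,0,0,2,0,2,0]
Step 11: insert iv at [10, 15, 19, 23] -> counters=[0,0,2,0,0,4,4,0,0,0,1,0,0,0,0,3,0,0,0,1,0,0,2,1,2,0]
Step 12: insert d at [2, 5, 6, 22] -> counters=[0,0,3,0,0,5,5,0,0,0,1,0,0,0,0,3,0,0,0,1,0,0,3,1,2,0]
Step 13: insert nel at [9, 20, 23, 25] -> counters=[0,0,3,0,0,5,5,0,0,1,1,0,0,0,0,3,0,0,0,1,1,0,3,2,2,1]
Step 14: insert iv at [10, 15, 19, 23] -> counters=[0,0,3,0,0,5,5,0,0,1,2,0,0,0,0,4,0,0,0,2,1,0,3,3,2,1]
Final counters=[0,0,3,0,0,5,5,0,0,1,2,0,0,0,0,4,0,0,0,2,1,0,3,3,2,1] -> 12 nonzero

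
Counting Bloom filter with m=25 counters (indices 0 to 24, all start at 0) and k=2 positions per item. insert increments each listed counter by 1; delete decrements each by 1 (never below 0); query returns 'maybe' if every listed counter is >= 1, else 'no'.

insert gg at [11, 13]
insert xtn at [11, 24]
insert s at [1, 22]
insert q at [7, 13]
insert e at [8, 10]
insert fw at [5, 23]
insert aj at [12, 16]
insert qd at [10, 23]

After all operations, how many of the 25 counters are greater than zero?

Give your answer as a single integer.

Step 1: insert gg at [11, 13] -> counters=[0,0,0,0,0,0,0,0,0,0,0,1,0,1,0,0,0,0,0,0,0,0,0,0,0]
Step 2: insert xtn at [11, 24] -> counters=[0,0,0,0,0,0,0,0,0,0,0,2,0,1,0,0,0,0,0,0,0,0,0,0,1]
Step 3: insert s at [1, 22] -> counters=[0,1,0,0,0,0,0,0,0,0,0,2,0,1,0,0,0,0,0,0,0,0,1,0,1]
Step 4: insert q at [7, 13] -> counters=[0,1,0,0,0,0,0,1,0,0,0,2,0,2,0,0,0,0,0,0,0,0,1,0,1]
Step 5: insert e at [8, 10] -> counters=[0,1,0,0,0,0,0,1,1,0,1,2,0,2,0,0,0,0,0,0,0,0,1,0,1]
Step 6: insert fw at [5, 23] -> counters=[0,1,0,0,0,1,0,1,1,0,1,2,0,2,0,0,0,0,0,0,0,0,1,1,1]
Step 7: insert aj at [12, 16] -> counters=[0,1,0,0,0,1,0,1,1,0,1,2,1,2,0,0,1,0,0,0,0,0,1,1,1]
Step 8: insert qd at [10, 23] -> counters=[0,1,0,0,0,1,0,1,1,0,2,2,1,2,0,0,1,0,0,0,0,0,1,2,1]
Final counters=[0,1,0,0,0,1,0,1,1,0,2,2,1,2,0,0,1,0,0,0,0,0,1,2,1] -> 12 nonzero

Answer: 12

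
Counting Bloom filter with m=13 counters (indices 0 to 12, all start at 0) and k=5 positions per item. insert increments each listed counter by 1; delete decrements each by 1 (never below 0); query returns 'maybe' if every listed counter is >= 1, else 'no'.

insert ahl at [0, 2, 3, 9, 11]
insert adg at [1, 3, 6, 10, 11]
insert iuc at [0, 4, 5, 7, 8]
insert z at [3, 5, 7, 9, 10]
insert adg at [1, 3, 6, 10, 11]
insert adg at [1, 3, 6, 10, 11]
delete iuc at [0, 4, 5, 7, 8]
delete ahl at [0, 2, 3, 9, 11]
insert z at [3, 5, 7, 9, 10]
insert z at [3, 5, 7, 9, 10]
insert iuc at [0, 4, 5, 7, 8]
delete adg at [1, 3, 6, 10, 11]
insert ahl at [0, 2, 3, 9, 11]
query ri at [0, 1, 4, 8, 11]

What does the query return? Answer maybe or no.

Step 1: insert ahl at [0, 2, 3, 9, 11] -> counters=[1,0,1,1,0,0,0,0,0,1,0,1,0]
Step 2: insert adg at [1, 3, 6, 10, 11] -> counters=[1,1,1,2,0,0,1,0,0,1,1,2,0]
Step 3: insert iuc at [0, 4, 5, 7, 8] -> counters=[2,1,1,2,1,1,1,1,1,1,1,2,0]
Step 4: insert z at [3, 5, 7, 9, 10] -> counters=[2,1,1,3,1,2,1,2,1,2,2,2,0]
Step 5: insert adg at [1, 3, 6, 10, 11] -> counters=[2,2,1,4,1,2,2,2,1,2,3,3,0]
Step 6: insert adg at [1, 3, 6, 10, 11] -> counters=[2,3,1,5,1,2,3,2,1,2,4,4,0]
Step 7: delete iuc at [0, 4, 5, 7, 8] -> counters=[1,3,1,5,0,1,3,1,0,2,4,4,0]
Step 8: delete ahl at [0, 2, 3, 9, 11] -> counters=[0,3,0,4,0,1,3,1,0,1,4,3,0]
Step 9: insert z at [3, 5, 7, 9, 10] -> counters=[0,3,0,5,0,2,3,2,0,2,5,3,0]
Step 10: insert z at [3, 5, 7, 9, 10] -> counters=[0,3,0,6,0,3,3,3,0,3,6,3,0]
Step 11: insert iuc at [0, 4, 5, 7, 8] -> counters=[1,3,0,6,1,4,3,4,1,3,6,3,0]
Step 12: delete adg at [1, 3, 6, 10, 11] -> counters=[1,2,0,5,1,4,2,4,1,3,5,2,0]
Step 13: insert ahl at [0, 2, 3, 9, 11] -> counters=[2,2,1,6,1,4,2,4,1,4,5,3,0]
Query ri: check counters[0]=2 counters[1]=2 counters[4]=1 counters[8]=1 counters[11]=3 -> maybe

Answer: maybe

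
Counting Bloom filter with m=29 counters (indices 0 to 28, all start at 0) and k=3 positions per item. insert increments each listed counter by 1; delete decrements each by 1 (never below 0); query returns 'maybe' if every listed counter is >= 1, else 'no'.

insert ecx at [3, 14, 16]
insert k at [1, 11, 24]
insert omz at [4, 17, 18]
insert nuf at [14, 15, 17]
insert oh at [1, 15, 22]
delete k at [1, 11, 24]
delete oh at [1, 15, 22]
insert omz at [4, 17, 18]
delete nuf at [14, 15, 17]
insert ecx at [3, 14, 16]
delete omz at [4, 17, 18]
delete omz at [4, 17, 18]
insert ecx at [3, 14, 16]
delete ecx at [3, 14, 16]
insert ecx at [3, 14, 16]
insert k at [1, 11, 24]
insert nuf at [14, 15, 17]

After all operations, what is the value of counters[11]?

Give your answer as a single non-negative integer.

Answer: 1

Derivation:
Step 1: insert ecx at [3, 14, 16] -> counters=[0,0,0,1,0,0,0,0,0,0,0,0,0,0,1,0,1,0,0,0,0,0,0,0,0,0,0,0,0]
Step 2: insert k at [1, 11, 24] -> counters=[0,1,0,1,0,0,0,0,0,0,0,1,0,0,1,0,1,0,0,0,0,0,0,0,1,0,0,0,0]
Step 3: insert omz at [4, 17, 18] -> counters=[0,1,0,1,1,0,0,0,0,0,0,1,0,0,1,0,1,1,1,0,0,0,0,0,1,0,0,0,0]
Step 4: insert nuf at [14, 15, 17] -> counters=[0,1,0,1,1,0,0,0,0,0,0,1,0,0,2,1,1,2,1,0,0,0,0,0,1,0,0,0,0]
Step 5: insert oh at [1, 15, 22] -> counters=[0,2,0,1,1,0,0,0,0,0,0,1,0,0,2,2,1,2,1,0,0,0,1,0,1,0,0,0,0]
Step 6: delete k at [1, 11, 24] -> counters=[0,1,0,1,1,0,0,0,0,0,0,0,0,0,2,2,1,2,1,0,0,0,1,0,0,0,0,0,0]
Step 7: delete oh at [1, 15, 22] -> counters=[0,0,0,1,1,0,0,0,0,0,0,0,0,0,2,1,1,2,1,0,0,0,0,0,0,0,0,0,0]
Step 8: insert omz at [4, 17, 18] -> counters=[0,0,0,1,2,0,0,0,0,0,0,0,0,0,2,1,1,3,2,0,0,0,0,0,0,0,0,0,0]
Step 9: delete nuf at [14, 15, 17] -> counters=[0,0,0,1,2,0,0,0,0,0,0,0,0,0,1,0,1,2,2,0,0,0,0,0,0,0,0,0,0]
Step 10: insert ecx at [3, 14, 16] -> counters=[0,0,0,2,2,0,0,0,0,0,0,0,0,0,2,0,2,2,2,0,0,0,0,0,0,0,0,0,0]
Step 11: delete omz at [4, 17, 18] -> counters=[0,0,0,2,1,0,0,0,0,0,0,0,0,0,2,0,2,1,1,0,0,0,0,0,0,0,0,0,0]
Step 12: delete omz at [4, 17, 18] -> counters=[0,0,0,2,0,0,0,0,0,0,0,0,0,0,2,0,2,0,0,0,0,0,0,0,0,0,0,0,0]
Step 13: insert ecx at [3, 14, 16] -> counters=[0,0,0,3,0,0,0,0,0,0,0,0,0,0,3,0,3,0,0,0,0,0,0,0,0,0,0,0,0]
Step 14: delete ecx at [3, 14, 16] -> counters=[0,0,0,2,0,0,0,0,0,0,0,0,0,0,2,0,2,0,0,0,0,0,0,0,0,0,0,0,0]
Step 15: insert ecx at [3, 14, 16] -> counters=[0,0,0,3,0,0,0,0,0,0,0,0,0,0,3,0,3,0,0,0,0,0,0,0,0,0,0,0,0]
Step 16: insert k at [1, 11, 24] -> counters=[0,1,0,3,0,0,0,0,0,0,0,1,0,0,3,0,3,0,0,0,0,0,0,0,1,0,0,0,0]
Step 17: insert nuf at [14, 15, 17] -> counters=[0,1,0,3,0,0,0,0,0,0,0,1,0,0,4,1,3,1,0,0,0,0,0,0,1,0,0,0,0]
Final counters=[0,1,0,3,0,0,0,0,0,0,0,1,0,0,4,1,3,1,0,0,0,0,0,0,1,0,0,0,0] -> counters[11]=1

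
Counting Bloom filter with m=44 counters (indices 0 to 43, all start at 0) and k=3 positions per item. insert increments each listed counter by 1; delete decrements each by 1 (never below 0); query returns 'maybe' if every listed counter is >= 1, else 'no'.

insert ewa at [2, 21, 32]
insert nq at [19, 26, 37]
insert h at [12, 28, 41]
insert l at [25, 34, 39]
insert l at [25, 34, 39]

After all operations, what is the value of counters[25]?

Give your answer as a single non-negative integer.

Step 1: insert ewa at [2, 21, 32] -> counters=[0,0,1,0,0,0,0,0,0,0,0,0,0,0,0,0,0,0,0,0,0,1,0,0,0,0,0,0,0,0,0,0,1,0,0,0,0,0,0,0,0,0,0,0]
Step 2: insert nq at [19, 26, 37] -> counters=[0,0,1,0,0,0,0,0,0,0,0,0,0,0,0,0,0,0,0,1,0,1,0,0,0,0,1,0,0,0,0,0,1,0,0,0,0,1,0,0,0,0,0,0]
Step 3: insert h at [12, 28, 41] -> counters=[0,0,1,0,0,0,0,0,0,0,0,0,1,0,0,0,0,0,0,1,0,1,0,0,0,0,1,0,1,0,0,0,1,0,0,0,0,1,0,0,0,1,0,0]
Step 4: insert l at [25, 34, 39] -> counters=[0,0,1,0,0,0,0,0,0,0,0,0,1,0,0,0,0,0,0,1,0,1,0,0,0,1,1,0,1,0,0,0,1,0,1,0,0,1,0,1,0,1,0,0]
Step 5: insert l at [25, 34, 39] -> counters=[0,0,1,0,0,0,0,0,0,0,0,0,1,0,0,0,0,0,0,1,0,1,0,0,0,2,1,0,1,0,0,0,1,0,2,0,0,1,0,2,0,1,0,0]
Final counters=[0,0,1,0,0,0,0,0,0,0,0,0,1,0,0,0,0,0,0,1,0,1,0,0,0,2,1,0,1,0,0,0,1,0,2,0,0,1,0,2,0,1,0,0] -> counters[25]=2

Answer: 2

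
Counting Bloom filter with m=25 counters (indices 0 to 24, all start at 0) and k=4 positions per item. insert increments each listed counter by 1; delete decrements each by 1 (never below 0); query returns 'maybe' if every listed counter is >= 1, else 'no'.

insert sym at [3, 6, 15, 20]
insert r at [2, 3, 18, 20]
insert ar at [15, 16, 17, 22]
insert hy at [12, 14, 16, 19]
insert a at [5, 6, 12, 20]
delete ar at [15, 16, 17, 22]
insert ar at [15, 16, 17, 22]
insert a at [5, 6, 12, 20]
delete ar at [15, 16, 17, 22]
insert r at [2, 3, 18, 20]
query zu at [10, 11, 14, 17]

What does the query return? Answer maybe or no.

Step 1: insert sym at [3, 6, 15, 20] -> counters=[0,0,0,1,0,0,1,0,0,0,0,0,0,0,0,1,0,0,0,0,1,0,0,0,0]
Step 2: insert r at [2, 3, 18, 20] -> counters=[0,0,1,2,0,0,1,0,0,0,0,0,0,0,0,1,0,0,1,0,2,0,0,0,0]
Step 3: insert ar at [15, 16, 17, 22] -> counters=[0,0,1,2,0,0,1,0,0,0,0,0,0,0,0,2,1,1,1,0,2,0,1,0,0]
Step 4: insert hy at [12, 14, 16, 19] -> counters=[0,0,1,2,0,0,1,0,0,0,0,0,1,0,1,2,2,1,1,1,2,0,1,0,0]
Step 5: insert a at [5, 6, 12, 20] -> counters=[0,0,1,2,0,1,2,0,0,0,0,0,2,0,1,2,2,1,1,1,3,0,1,0,0]
Step 6: delete ar at [15, 16, 17, 22] -> counters=[0,0,1,2,0,1,2,0,0,0,0,0,2,0,1,1,1,0,1,1,3,0,0,0,0]
Step 7: insert ar at [15, 16, 17, 22] -> counters=[0,0,1,2,0,1,2,0,0,0,0,0,2,0,1,2,2,1,1,1,3,0,1,0,0]
Step 8: insert a at [5, 6, 12, 20] -> counters=[0,0,1,2,0,2,3,0,0,0,0,0,3,0,1,2,2,1,1,1,4,0,1,0,0]
Step 9: delete ar at [15, 16, 17, 22] -> counters=[0,0,1,2,0,2,3,0,0,0,0,0,3,0,1,1,1,0,1,1,4,0,0,0,0]
Step 10: insert r at [2, 3, 18, 20] -> counters=[0,0,2,3,0,2,3,0,0,0,0,0,3,0,1,1,1,0,2,1,5,0,0,0,0]
Query zu: check counters[10]=0 counters[11]=0 counters[14]=1 counters[17]=0 -> no

Answer: no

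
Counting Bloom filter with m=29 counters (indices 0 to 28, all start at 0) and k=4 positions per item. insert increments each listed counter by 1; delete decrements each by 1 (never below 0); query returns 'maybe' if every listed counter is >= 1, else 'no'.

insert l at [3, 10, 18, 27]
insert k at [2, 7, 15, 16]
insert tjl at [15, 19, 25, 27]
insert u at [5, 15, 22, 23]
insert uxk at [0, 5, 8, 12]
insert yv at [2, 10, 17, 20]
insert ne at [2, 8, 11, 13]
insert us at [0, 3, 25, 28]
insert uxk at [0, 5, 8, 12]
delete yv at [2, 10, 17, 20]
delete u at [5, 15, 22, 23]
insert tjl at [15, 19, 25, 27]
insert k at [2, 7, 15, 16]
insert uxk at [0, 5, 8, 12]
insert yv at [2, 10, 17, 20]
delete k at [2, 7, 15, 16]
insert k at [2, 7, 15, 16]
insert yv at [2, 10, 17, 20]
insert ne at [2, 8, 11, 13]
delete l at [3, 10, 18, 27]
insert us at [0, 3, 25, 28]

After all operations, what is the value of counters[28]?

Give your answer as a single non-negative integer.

Answer: 2

Derivation:
Step 1: insert l at [3, 10, 18, 27] -> counters=[0,0,0,1,0,0,0,0,0,0,1,0,0,0,0,0,0,0,1,0,0,0,0,0,0,0,0,1,0]
Step 2: insert k at [2, 7, 15, 16] -> counters=[0,0,1,1,0,0,0,1,0,0,1,0,0,0,0,1,1,0,1,0,0,0,0,0,0,0,0,1,0]
Step 3: insert tjl at [15, 19, 25, 27] -> counters=[0,0,1,1,0,0,0,1,0,0,1,0,0,0,0,2,1,0,1,1,0,0,0,0,0,1,0,2,0]
Step 4: insert u at [5, 15, 22, 23] -> counters=[0,0,1,1,0,1,0,1,0,0,1,0,0,0,0,3,1,0,1,1,0,0,1,1,0,1,0,2,0]
Step 5: insert uxk at [0, 5, 8, 12] -> counters=[1,0,1,1,0,2,0,1,1,0,1,0,1,0,0,3,1,0,1,1,0,0,1,1,0,1,0,2,0]
Step 6: insert yv at [2, 10, 17, 20] -> counters=[1,0,2,1,0,2,0,1,1,0,2,0,1,0,0,3,1,1,1,1,1,0,1,1,0,1,0,2,0]
Step 7: insert ne at [2, 8, 11, 13] -> counters=[1,0,3,1,0,2,0,1,2,0,2,1,1,1,0,3,1,1,1,1,1,0,1,1,0,1,0,2,0]
Step 8: insert us at [0, 3, 25, 28] -> counters=[2,0,3,2,0,2,0,1,2,0,2,1,1,1,0,3,1,1,1,1,1,0,1,1,0,2,0,2,1]
Step 9: insert uxk at [0, 5, 8, 12] -> counters=[3,0,3,2,0,3,0,1,3,0,2,1,2,1,0,3,1,1,1,1,1,0,1,1,0,2,0,2,1]
Step 10: delete yv at [2, 10, 17, 20] -> counters=[3,0,2,2,0,3,0,1,3,0,1,1,2,1,0,3,1,0,1,1,0,0,1,1,0,2,0,2,1]
Step 11: delete u at [5, 15, 22, 23] -> counters=[3,0,2,2,0,2,0,1,3,0,1,1,2,1,0,2,1,0,1,1,0,0,0,0,0,2,0,2,1]
Step 12: insert tjl at [15, 19, 25, 27] -> counters=[3,0,2,2,0,2,0,1,3,0,1,1,2,1,0,3,1,0,1,2,0,0,0,0,0,3,0,3,1]
Step 13: insert k at [2, 7, 15, 16] -> counters=[3,0,3,2,0,2,0,2,3,0,1,1,2,1,0,4,2,0,1,2,0,0,0,0,0,3,0,3,1]
Step 14: insert uxk at [0, 5, 8, 12] -> counters=[4,0,3,2,0,3,0,2,4,0,1,1,3,1,0,4,2,0,1,2,0,0,0,0,0,3,0,3,1]
Step 15: insert yv at [2, 10, 17, 20] -> counters=[4,0,4,2,0,3,0,2,4,0,2,1,3,1,0,4,2,1,1,2,1,0,0,0,0,3,0,3,1]
Step 16: delete k at [2, 7, 15, 16] -> counters=[4,0,3,2,0,3,0,1,4,0,2,1,3,1,0,3,1,1,1,2,1,0,0,0,0,3,0,3,1]
Step 17: insert k at [2, 7, 15, 16] -> counters=[4,0,4,2,0,3,0,2,4,0,2,1,3,1,0,4,2,1,1,2,1,0,0,0,0,3,0,3,1]
Step 18: insert yv at [2, 10, 17, 20] -> counters=[4,0,5,2,0,3,0,2,4,0,3,1,3,1,0,4,2,2,1,2,2,0,0,0,0,3,0,3,1]
Step 19: insert ne at [2, 8, 11, 13] -> counters=[4,0,6,2,0,3,0,2,5,0,3,2,3,2,0,4,2,2,1,2,2,0,0,0,0,3,0,3,1]
Step 20: delete l at [3, 10, 18, 27] -> counters=[4,0,6,1,0,3,0,2,5,0,2,2,3,2,0,4,2,2,0,2,2,0,0,0,0,3,0,2,1]
Step 21: insert us at [0, 3, 25, 28] -> counters=[5,0,6,2,0,3,0,2,5,0,2,2,3,2,0,4,2,2,0,2,2,0,0,0,0,4,0,2,2]
Final counters=[5,0,6,2,0,3,0,2,5,0,2,2,3,2,0,4,2,2,0,2,2,0,0,0,0,4,0,2,2] -> counters[28]=2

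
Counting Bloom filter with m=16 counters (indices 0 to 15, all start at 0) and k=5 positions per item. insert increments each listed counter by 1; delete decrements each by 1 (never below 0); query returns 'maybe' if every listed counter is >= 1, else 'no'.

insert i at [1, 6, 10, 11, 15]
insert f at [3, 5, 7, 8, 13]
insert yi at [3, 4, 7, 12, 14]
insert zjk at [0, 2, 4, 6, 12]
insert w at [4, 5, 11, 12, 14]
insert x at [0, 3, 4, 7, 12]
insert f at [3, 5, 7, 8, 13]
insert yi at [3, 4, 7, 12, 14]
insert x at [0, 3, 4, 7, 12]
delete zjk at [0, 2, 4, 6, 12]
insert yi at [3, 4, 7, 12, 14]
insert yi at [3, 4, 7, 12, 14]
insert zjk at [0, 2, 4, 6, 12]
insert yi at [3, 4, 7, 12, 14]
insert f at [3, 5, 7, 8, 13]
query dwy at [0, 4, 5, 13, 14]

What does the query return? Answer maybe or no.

Step 1: insert i at [1, 6, 10, 11, 15] -> counters=[0,1,0,0,0,0,1,0,0,0,1,1,0,0,0,1]
Step 2: insert f at [3, 5, 7, 8, 13] -> counters=[0,1,0,1,0,1,1,1,1,0,1,1,0,1,0,1]
Step 3: insert yi at [3, 4, 7, 12, 14] -> counters=[0,1,0,2,1,1,1,2,1,0,1,1,1,1,1,1]
Step 4: insert zjk at [0, 2, 4, 6, 12] -> counters=[1,1,1,2,2,1,2,2,1,0,1,1,2,1,1,1]
Step 5: insert w at [4, 5, 11, 12, 14] -> counters=[1,1,1,2,3,2,2,2,1,0,1,2,3,1,2,1]
Step 6: insert x at [0, 3, 4, 7, 12] -> counters=[2,1,1,3,4,2,2,3,1,0,1,2,4,1,2,1]
Step 7: insert f at [3, 5, 7, 8, 13] -> counters=[2,1,1,4,4,3,2,4,2,0,1,2,4,2,2,1]
Step 8: insert yi at [3, 4, 7, 12, 14] -> counters=[2,1,1,5,5,3,2,5,2,0,1,2,5,2,3,1]
Step 9: insert x at [0, 3, 4, 7, 12] -> counters=[3,1,1,6,6,3,2,6,2,0,1,2,6,2,3,1]
Step 10: delete zjk at [0, 2, 4, 6, 12] -> counters=[2,1,0,6,5,3,1,6,2,0,1,2,5,2,3,1]
Step 11: insert yi at [3, 4, 7, 12, 14] -> counters=[2,1,0,7,6,3,1,7,2,0,1,2,6,2,4,1]
Step 12: insert yi at [3, 4, 7, 12, 14] -> counters=[2,1,0,8,7,3,1,8,2,0,1,2,7,2,5,1]
Step 13: insert zjk at [0, 2, 4, 6, 12] -> counters=[3,1,1,8,8,3,2,8,2,0,1,2,8,2,5,1]
Step 14: insert yi at [3, 4, 7, 12, 14] -> counters=[3,1,1,9,9,3,2,9,2,0,1,2,9,2,6,1]
Step 15: insert f at [3, 5, 7, 8, 13] -> counters=[3,1,1,10,9,4,2,10,3,0,1,2,9,3,6,1]
Query dwy: check counters[0]=3 counters[4]=9 counters[5]=4 counters[13]=3 counters[14]=6 -> maybe

Answer: maybe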